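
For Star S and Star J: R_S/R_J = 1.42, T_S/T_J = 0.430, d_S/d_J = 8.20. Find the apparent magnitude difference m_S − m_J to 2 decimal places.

L_S/L_J = (1.42)²(0.430)⁴ = 0.06894.
F_S/F_J = (L_S/L_J)/(d_S/d_J)² = 0.06894/67.24 = 0.001025.
m_S − m_J = −2.5 log₁₀(0.001025) = 7.47.

7.47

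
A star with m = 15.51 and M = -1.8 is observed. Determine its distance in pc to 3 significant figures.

2.90×10^4 pc

m − M = 5 log₁₀(d/10 pc)
15.51 − (-1.8) = 17.31 = 5 log₁₀(d/10)
d = 10 × 10^(17.31/5) = 10 × 10^3.462 = 2.897×10^4 pc.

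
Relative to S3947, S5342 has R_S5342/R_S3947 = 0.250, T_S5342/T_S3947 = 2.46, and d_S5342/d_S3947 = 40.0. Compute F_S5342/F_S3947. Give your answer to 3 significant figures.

0.00143

L_S5342/L_S3947 = (R_S5342/R_S3947)²(T_S5342/T_S3947)⁴ = (0.250)² × (2.46)⁴ = 2.289.
F_S5342/F_S3947 = (L_S5342/L_S3947)/(d_S5342/d_S3947)² = 2.289 / (40.0)² = 0.001431.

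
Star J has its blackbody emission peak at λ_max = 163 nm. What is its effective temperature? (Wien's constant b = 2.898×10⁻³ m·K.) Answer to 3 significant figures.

T = b/λ_max = 2.898×10⁻³ / (163×10⁻⁹) = 1.778×10^4 K.

1.78×10^4 K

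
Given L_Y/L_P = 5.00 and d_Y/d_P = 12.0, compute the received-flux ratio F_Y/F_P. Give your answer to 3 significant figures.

0.0347

F = L/(4πd²), so F_Y/F_P = (L_Y/L_P) / (d_Y/d_P)²
= 5.00 / (12.0)² = 5.00 / 144.0 = 0.03472.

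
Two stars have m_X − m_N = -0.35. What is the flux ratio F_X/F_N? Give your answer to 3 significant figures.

1.38

F_X/F_N = 10^(−(m_X − m_N)/2.5) = 10^(0.35/2.5) = 10^0.140 = 1.380.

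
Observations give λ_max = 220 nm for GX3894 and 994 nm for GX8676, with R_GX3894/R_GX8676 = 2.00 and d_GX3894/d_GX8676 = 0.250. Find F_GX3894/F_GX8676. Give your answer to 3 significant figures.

2.67×10^4

Wien's law: T_GX3894/T_GX8676 = λ_GX8676/λ_GX3894 = 994/220 = 4.518.
L_GX3894/L_GX8676 = (R_GX3894/R_GX8676)²(T_GX3894/T_GX8676)⁴ = (2.00)²(4.518)⁴ = 1667.
F_GX3894/F_GX8676 = (L_GX3894/L_GX8676)/(d_GX3894/d_GX8676)² = 1667/(0.250)² = 2.667×10^4.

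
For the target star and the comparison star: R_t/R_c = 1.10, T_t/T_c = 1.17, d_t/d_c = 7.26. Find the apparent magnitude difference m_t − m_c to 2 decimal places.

3.42

L_t/L_c = (1.10)²(1.17)⁴ = 2.267.
F_t/F_c = (L_t/L_c)/(d_t/d_c)² = 2.267/52.71 = 0.04302.
m_t − m_c = −2.5 log₁₀(0.04302) = 3.42.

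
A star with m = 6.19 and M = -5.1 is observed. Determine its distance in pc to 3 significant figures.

1.81×10^3 pc

m − M = 5 log₁₀(d/10 pc)
6.19 − (-5.1) = 11.29 = 5 log₁₀(d/10)
d = 10 × 10^(11.29/5) = 10 × 10^2.258 = 1811 pc.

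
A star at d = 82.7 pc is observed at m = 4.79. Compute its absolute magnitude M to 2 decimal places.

0.20

M = m − 5 log₁₀(d/10 pc) = 4.79 − 5 log₁₀(82.7/10)
  = 4.79 − 5 × 0.918 = 4.79 − 4.59 = 0.20.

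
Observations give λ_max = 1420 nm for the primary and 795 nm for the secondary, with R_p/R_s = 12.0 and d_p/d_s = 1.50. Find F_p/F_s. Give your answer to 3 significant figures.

6.29

Wien's law: T_p/T_s = λ_s/λ_p = 795/1420 = 0.5599.
L_p/L_s = (R_p/R_s)²(T_p/T_s)⁴ = (12.0)²(0.5599)⁴ = 14.15.
F_p/F_s = (L_p/L_s)/(d_p/d_s)² = 14.15/(1.50)² = 6.288.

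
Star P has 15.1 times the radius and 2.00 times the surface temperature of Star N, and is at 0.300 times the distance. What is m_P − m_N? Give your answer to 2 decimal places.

L_P/L_N = (15.1)²(2.00)⁴ = 3648.
F_P/F_N = (L_P/L_N)/(d_P/d_N)² = 3648/0.09000 = 4.054×10^4.
m_P − m_N = −2.5 log₁₀(4.054×10^4) = -11.52.

-11.52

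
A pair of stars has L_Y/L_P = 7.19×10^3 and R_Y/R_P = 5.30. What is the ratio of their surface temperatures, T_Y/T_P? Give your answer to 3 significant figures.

4.00

L ∝ R²T⁴ gives T ∝ (L/R²)^(1/4), so
T_Y/T_P = (7.19×10^3 / 5.30²)^(1/4) = (256.0)^(1/4) = 4.000.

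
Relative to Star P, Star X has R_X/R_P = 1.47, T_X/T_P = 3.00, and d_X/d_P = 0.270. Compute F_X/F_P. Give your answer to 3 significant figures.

L_X/L_P = (R_X/R_P)²(T_X/T_P)⁴ = (1.47)² × (3.00)⁴ = 175.0.
F_X/F_P = (L_X/L_P)/(d_X/d_P)² = 175.0 / (0.270)² = 2401.

2.40×10^3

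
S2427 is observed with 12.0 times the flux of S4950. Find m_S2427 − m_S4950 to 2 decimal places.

-2.70

m_S2427 − m_S4950 = −2.5 log₁₀(F_S2427/F_S4950) = −2.5 log₁₀(12.0) = −2.5 × (1.079) = -2.698.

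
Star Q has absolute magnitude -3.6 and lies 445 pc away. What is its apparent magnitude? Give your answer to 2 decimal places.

4.64

m = M + 5 log₁₀(d/10 pc) = -3.6 + 5 log₁₀(445/10)
  = -3.6 + 5 × 1.648 = -3.6 + 8.24 = 4.64.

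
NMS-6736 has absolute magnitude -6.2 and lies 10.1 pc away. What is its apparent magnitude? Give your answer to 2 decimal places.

m = M + 5 log₁₀(d/10 pc) = -6.2 + 5 log₁₀(10.1/10)
  = -6.2 + 5 × 0.004 = -6.2 + 0.02 = -6.18.

-6.18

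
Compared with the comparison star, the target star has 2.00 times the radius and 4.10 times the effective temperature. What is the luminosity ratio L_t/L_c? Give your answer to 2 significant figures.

From the Stefan–Boltzmann law, L ∝ R²T⁴, so
L_t/L_c = (R_t/R_c)² (T_t/T_c)⁴ = (2.00)² × (4.10)⁴ = 4.000 × 282.6 = 1130.

1.1×10^3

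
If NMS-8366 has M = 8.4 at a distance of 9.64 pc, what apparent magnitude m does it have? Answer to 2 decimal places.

8.32

m = M + 5 log₁₀(d/10 pc) = 8.4 + 5 log₁₀(9.64/10)
  = 8.4 + 5 × -0.016 = 8.4 + -0.08 = 8.32.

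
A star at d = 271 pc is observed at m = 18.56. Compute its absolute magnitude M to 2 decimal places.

M = m − 5 log₁₀(d/10 pc) = 18.56 − 5 log₁₀(271/10)
  = 18.56 − 5 × 1.433 = 18.56 − 7.16 = 11.40.

11.40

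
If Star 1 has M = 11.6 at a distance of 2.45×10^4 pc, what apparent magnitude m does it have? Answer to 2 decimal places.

m = M + 5 log₁₀(d/10 pc) = 11.6 + 5 log₁₀(2.45×10^4/10)
  = 11.6 + 5 × 3.389 = 11.6 + 16.95 = 28.55.

28.55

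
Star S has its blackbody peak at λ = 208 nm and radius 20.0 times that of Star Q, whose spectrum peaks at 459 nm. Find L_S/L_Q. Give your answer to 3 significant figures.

9.49×10^3

Wien's law gives T ∝ 1/λ_max, so T_S/T_Q = λ_Q/λ_S = 459/208 = 2.207.
Then L ∝ R²T⁴ gives L_S/L_Q = (20.0)² × (2.207)⁴ = 400.0 × 23.71 = 9485.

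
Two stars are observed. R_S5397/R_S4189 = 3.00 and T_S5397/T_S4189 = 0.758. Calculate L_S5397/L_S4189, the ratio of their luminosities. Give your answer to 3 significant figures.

2.97

From the Stefan–Boltzmann law, L ∝ R²T⁴, so
L_S5397/L_S4189 = (R_S5397/R_S4189)² (T_S5397/T_S4189)⁴ = (3.00)² × (0.758)⁴ = 9.000 × 0.3301 = 2.971.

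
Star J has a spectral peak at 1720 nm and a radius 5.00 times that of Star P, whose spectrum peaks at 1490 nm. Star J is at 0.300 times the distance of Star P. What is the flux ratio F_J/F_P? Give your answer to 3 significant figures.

156

Wien's law: T_J/T_P = λ_P/λ_J = 1490/1720 = 0.8663.
L_J/L_P = (R_J/R_P)²(T_J/T_P)⁴ = (5.00)²(0.8663)⁴ = 14.08.
F_J/F_P = (L_J/L_P)/(d_J/d_P)² = 14.08/(0.300)² = 156.4.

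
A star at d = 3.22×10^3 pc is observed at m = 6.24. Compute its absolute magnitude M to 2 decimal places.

-6.30

M = m − 5 log₁₀(d/10 pc) = 6.24 − 5 log₁₀(3.22×10^3/10)
  = 6.24 − 5 × 2.508 = 6.24 − 12.54 = -6.30.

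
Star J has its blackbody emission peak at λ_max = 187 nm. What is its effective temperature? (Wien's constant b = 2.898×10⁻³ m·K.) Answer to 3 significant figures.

T = b/λ_max = 2.898×10⁻³ / (187×10⁻⁹) = 1.550×10^4 K.

1.55×10^4 K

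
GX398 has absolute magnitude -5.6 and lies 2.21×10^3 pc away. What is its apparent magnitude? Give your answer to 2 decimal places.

m = M + 5 log₁₀(d/10 pc) = -5.6 + 5 log₁₀(2.21×10^3/10)
  = -5.6 + 5 × 2.344 = -5.6 + 11.72 = 6.12.

6.12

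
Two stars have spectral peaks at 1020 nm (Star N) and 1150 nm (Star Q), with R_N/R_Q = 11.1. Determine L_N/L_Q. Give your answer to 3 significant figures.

199

Wien's law gives T ∝ 1/λ_max, so T_N/T_Q = λ_Q/λ_N = 1150/1020 = 1.127.
Then L ∝ R²T⁴ gives L_N/L_Q = (11.1)² × (1.127)⁴ = 123.2 × 1.616 = 199.1.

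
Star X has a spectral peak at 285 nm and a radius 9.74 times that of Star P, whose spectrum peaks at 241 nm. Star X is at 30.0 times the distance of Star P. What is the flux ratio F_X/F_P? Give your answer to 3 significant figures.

0.0539

Wien's law: T_X/T_P = λ_P/λ_X = 241/285 = 0.8456.
L_X/L_P = (R_X/R_P)²(T_X/T_P)⁴ = (9.74)²(0.8456)⁴ = 48.51.
F_X/F_P = (L_X/L_P)/(d_X/d_P)² = 48.51/(30.0)² = 0.05390.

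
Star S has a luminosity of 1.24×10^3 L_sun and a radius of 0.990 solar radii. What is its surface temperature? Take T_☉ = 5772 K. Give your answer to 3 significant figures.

3.44×10^4 K

T/T_☉ = (L/L_☉)^(1/4) / (R/R_☉)^(1/2)
T = 5772 × (1.24×10^3)^(1/4) / √(0.990) = 5772 × 5.934 / 0.9950 = 3.442×10^4 K.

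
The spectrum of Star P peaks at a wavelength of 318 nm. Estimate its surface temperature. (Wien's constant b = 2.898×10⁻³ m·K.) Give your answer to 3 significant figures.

9.11×10^3 K

T = b/λ_max = 2.898×10⁻³ / (318×10⁻⁹) = 9113 K.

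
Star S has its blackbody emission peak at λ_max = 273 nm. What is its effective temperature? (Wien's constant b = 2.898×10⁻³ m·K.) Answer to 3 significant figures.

1.06×10^4 K

T = b/λ_max = 2.898×10⁻³ / (273×10⁻⁹) = 1.062×10^4 K.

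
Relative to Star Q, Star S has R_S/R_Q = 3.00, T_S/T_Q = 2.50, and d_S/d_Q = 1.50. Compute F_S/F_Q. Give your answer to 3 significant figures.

156

L_S/L_Q = (R_S/R_Q)²(T_S/T_Q)⁴ = (3.00)² × (2.50)⁴ = 351.6.
F_S/F_Q = (L_S/L_Q)/(d_S/d_Q)² = 351.6 / (1.50)² = 156.2.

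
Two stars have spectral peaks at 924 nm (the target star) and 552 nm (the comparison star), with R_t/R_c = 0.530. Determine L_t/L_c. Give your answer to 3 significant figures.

0.0358

Wien's law gives T ∝ 1/λ_max, so T_t/T_c = λ_c/λ_t = 552/924 = 0.5974.
Then L ∝ R²T⁴ gives L_t/L_c = (0.530)² × (0.5974)⁴ = 0.2809 × 0.1274 = 0.03578.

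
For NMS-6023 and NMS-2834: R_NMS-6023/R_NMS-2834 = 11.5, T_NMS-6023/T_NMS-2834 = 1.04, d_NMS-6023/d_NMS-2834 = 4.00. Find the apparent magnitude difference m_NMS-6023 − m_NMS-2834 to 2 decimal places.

L_NMS-6023/L_NMS-2834 = (11.5)²(1.04)⁴ = 154.7.
F_NMS-6023/F_NMS-2834 = (L_NMS-6023/L_NMS-2834)/(d_NMS-6023/d_NMS-2834)² = 154.7/16.00 = 9.670.
m_NMS-6023 − m_NMS-2834 = −2.5 log₁₀(9.670) = -2.46.

-2.46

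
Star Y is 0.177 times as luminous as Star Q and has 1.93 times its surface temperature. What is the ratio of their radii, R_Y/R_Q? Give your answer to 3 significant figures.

L ∝ R²T⁴ gives R ∝ √L / T², so
R_Y/R_Q = √(0.177) / (1.93)² = 0.4207 / 3.725 = 0.1129.

0.113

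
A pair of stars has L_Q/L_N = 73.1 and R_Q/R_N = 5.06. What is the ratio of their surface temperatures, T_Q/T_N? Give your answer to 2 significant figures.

1.3

L ∝ R²T⁴ gives T ∝ (L/R²)^(1/4), so
T_Q/T_N = (73.1 / 5.06²)^(1/4) = (2.855)^(1/4) = 1.300.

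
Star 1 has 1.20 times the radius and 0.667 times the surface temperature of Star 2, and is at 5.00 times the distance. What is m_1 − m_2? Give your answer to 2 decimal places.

L_1/L_2 = (1.20)²(0.667)⁴ = 0.2850.
F_1/F_2 = (L_1/L_2)/(d_1/d_2)² = 0.2850/25.00 = 0.01140.
m_1 − m_2 = −2.5 log₁₀(0.01140) = 4.86.

4.86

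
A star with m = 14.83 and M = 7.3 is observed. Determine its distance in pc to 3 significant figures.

321 pc

m − M = 5 log₁₀(d/10 pc)
14.83 − (7.3) = 7.53 = 5 log₁₀(d/10)
d = 10 × 10^(7.53/5) = 10 × 10^1.506 = 320.6 pc.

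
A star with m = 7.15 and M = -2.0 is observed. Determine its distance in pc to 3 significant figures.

676 pc

m − M = 5 log₁₀(d/10 pc)
7.15 − (-2.0) = 9.15 = 5 log₁₀(d/10)
d = 10 × 10^(9.15/5) = 10 × 10^1.830 = 676.1 pc.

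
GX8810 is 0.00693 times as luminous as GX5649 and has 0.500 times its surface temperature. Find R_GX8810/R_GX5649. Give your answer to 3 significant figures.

L ∝ R²T⁴ gives R ∝ √L / T², so
R_GX8810/R_GX5649 = √(0.00693) / (0.500)² = 0.08325 / 0.2500 = 0.3330.

0.333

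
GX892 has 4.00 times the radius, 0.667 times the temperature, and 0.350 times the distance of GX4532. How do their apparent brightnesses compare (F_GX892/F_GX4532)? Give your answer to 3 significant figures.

25.9

L_GX892/L_GX4532 = (R_GX892/R_GX4532)²(T_GX892/T_GX4532)⁴ = (4.00)² × (0.667)⁴ = 3.167.
F_GX892/F_GX4532 = (L_GX892/L_GX4532)/(d_GX892/d_GX4532)² = 3.167 / (0.350)² = 25.85.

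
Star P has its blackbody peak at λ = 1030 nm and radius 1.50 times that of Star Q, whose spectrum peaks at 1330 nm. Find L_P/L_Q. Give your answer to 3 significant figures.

6.26

Wien's law gives T ∝ 1/λ_max, so T_P/T_Q = λ_Q/λ_P = 1330/1030 = 1.291.
Then L ∝ R²T⁴ gives L_P/L_Q = (1.50)² × (1.291)⁴ = 2.250 × 2.780 = 6.255.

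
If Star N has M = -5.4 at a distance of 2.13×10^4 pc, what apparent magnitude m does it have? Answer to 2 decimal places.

11.24

m = M + 5 log₁₀(d/10 pc) = -5.4 + 5 log₁₀(2.13×10^4/10)
  = -5.4 + 5 × 3.328 = -5.4 + 16.64 = 11.24.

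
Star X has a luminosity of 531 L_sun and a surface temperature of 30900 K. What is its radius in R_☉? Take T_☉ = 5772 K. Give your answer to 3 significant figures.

R/R_☉ = √(L/L_☉) / (T/T_☉)² = √(531) / (5.353)²
       = 23.04 / 28.66 = 0.8040.

0.804 R_☉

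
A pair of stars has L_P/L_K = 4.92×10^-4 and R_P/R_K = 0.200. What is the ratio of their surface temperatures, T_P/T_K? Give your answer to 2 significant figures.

L ∝ R²T⁴ gives T ∝ (L/R²)^(1/4), so
T_P/T_K = (4.92×10^-4 / 0.200²)^(1/4) = (0.01230)^(1/4) = 0.3330.

0.33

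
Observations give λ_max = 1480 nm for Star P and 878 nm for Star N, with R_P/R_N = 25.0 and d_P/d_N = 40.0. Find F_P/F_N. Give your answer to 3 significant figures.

0.0484

Wien's law: T_P/T_N = λ_N/λ_P = 878/1480 = 0.5932.
L_P/L_N = (R_P/R_N)²(T_P/T_N)⁴ = (25.0)²(0.5932)⁴ = 77.41.
F_P/F_N = (L_P/L_N)/(d_P/d_N)² = 77.41/(40.0)² = 0.04838.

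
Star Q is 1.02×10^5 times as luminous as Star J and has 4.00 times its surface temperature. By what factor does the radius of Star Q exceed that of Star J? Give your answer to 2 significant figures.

20

L ∝ R²T⁴ gives R ∝ √L / T², so
R_Q/R_J = √(1.02×10^5) / (4.00)² = 319.4 / 16.00 = 19.96.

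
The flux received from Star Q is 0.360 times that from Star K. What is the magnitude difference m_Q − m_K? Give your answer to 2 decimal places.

m_Q − m_K = −2.5 log₁₀(F_Q/F_K) = −2.5 log₁₀(0.360) = −2.5 × (-0.444) = 1.109.

1.11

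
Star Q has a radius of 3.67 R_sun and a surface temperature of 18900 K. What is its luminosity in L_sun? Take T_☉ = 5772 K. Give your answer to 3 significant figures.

L/L_☉ = (R/R_☉)² (T/T_☉)⁴ = (3.67)² × (18900/5772)⁴
       = 13.47 × (3.274)⁴ = 13.47 × 115.0 = 1548.

1.55×10^3 L_sun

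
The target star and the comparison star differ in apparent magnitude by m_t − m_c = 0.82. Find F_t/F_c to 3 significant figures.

F_t/F_c = 10^(−(m_t − m_c)/2.5) = 10^(-0.82/2.5) = 10^-0.328 = 0.4699.

0.470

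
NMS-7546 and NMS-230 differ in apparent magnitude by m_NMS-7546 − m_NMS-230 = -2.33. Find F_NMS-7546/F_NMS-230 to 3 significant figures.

F_NMS-7546/F_NMS-230 = 10^(−(m_NMS-7546 − m_NMS-230)/2.5) = 10^(2.33/2.5) = 10^0.932 = 8.551.

8.55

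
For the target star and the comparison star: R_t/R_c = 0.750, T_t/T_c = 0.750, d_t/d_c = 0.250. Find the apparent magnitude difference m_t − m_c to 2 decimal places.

-1.14

L_t/L_c = (0.750)²(0.750)⁴ = 0.1780.
F_t/F_c = (L_t/L_c)/(d_t/d_c)² = 0.1780/0.06250 = 2.848.
m_t − m_c = −2.5 log₁₀(2.848) = -1.14.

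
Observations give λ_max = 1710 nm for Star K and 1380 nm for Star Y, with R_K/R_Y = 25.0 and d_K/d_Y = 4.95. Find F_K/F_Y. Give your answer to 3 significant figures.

Wien's law: T_K/T_Y = λ_Y/λ_K = 1380/1710 = 0.8070.
L_K/L_Y = (R_K/R_Y)²(T_K/T_Y)⁴ = (25.0)²(0.8070)⁴ = 265.1.
F_K/F_Y = (L_K/L_Y)/(d_K/d_Y)² = 265.1/(4.95)² = 10.82.

10.8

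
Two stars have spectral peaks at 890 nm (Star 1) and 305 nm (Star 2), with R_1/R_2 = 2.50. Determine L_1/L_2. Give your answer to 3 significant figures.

0.0862

Wien's law gives T ∝ 1/λ_max, so T_1/T_2 = λ_2/λ_1 = 305/890 = 0.3427.
Then L ∝ R²T⁴ gives L_1/L_2 = (2.50)² × (0.3427)⁴ = 6.250 × 0.01379 = 0.08620.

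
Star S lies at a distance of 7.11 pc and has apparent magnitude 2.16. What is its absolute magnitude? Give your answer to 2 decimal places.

M = m − 5 log₁₀(d/10 pc) = 2.16 − 5 log₁₀(7.11/10)
  = 2.16 − 5 × -0.148 = 2.16 − -0.74 = 2.90.

2.90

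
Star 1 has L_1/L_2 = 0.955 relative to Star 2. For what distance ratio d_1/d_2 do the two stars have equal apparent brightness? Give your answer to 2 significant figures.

0.98

Equal flux requires L_1/d_1² = L_2/d_2², so d_1/d_2 = √(L_1/L_2)
= √(0.955) = 0.9772.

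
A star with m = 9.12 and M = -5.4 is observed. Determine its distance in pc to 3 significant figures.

m − M = 5 log₁₀(d/10 pc)
9.12 − (-5.4) = 14.52 = 5 log₁₀(d/10)
d = 10 × 10^(14.52/5) = 10 × 10^2.904 = 8017 pc.

8.02×10^3 pc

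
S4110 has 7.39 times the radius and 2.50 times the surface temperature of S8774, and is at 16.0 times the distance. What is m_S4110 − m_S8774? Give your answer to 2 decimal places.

-2.30

L_S4110/L_S8774 = (7.39)²(2.50)⁴ = 2133.
F_S4110/F_S8774 = (L_S4110/L_S8774)/(d_S4110/d_S8774)² = 2133/256.0 = 8.333.
m_S4110 − m_S8774 = −2.5 log₁₀(8.333) = -2.30.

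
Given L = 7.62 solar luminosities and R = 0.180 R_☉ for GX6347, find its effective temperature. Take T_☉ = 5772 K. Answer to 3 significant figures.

T/T_☉ = (L/L_☉)^(1/4) / (R/R_☉)^(1/2)
T = 5772 × (7.62)^(1/4) / √(0.180) = 5772 × 1.661 / 0.4243 = 2.260×10^4 K.

2.26×10^4 K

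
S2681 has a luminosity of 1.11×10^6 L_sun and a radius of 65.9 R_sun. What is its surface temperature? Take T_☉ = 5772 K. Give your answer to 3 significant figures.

2.31×10^4 K

T/T_☉ = (L/L_☉)^(1/4) / (R/R_☉)^(1/2)
T = 5772 × (1.11×10^6)^(1/4) / √(65.9) = 5772 × 32.46 / 8.118 = 2.308×10^4 K.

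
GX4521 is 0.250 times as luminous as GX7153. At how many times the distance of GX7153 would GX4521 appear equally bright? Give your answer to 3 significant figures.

Equal flux requires L_GX4521/d_GX4521² = L_GX7153/d_GX7153², so d_GX4521/d_GX7153 = √(L_GX4521/L_GX7153)
= √(0.250) = 0.5000.

0.500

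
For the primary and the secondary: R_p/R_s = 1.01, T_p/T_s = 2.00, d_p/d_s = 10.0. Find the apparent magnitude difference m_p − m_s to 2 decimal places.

1.97

L_p/L_s = (1.01)²(2.00)⁴ = 16.32.
F_p/F_s = (L_p/L_s)/(d_p/d_s)² = 16.32/100.0 = 0.1632.
m_p − m_s = −2.5 log₁₀(0.1632) = 1.97.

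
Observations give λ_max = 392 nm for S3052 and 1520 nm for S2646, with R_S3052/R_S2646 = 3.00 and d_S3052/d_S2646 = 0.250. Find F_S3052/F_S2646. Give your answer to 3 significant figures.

Wien's law: T_S3052/T_S2646 = λ_S2646/λ_S3052 = 1520/392 = 3.878.
L_S3052/L_S2646 = (R_S3052/R_S2646)²(T_S3052/T_S2646)⁴ = (3.00)²(3.878)⁴ = 2035.
F_S3052/F_S2646 = (L_S3052/L_S2646)/(d_S3052/d_S2646)² = 2035/(0.250)² = 3.255×10^4.

3.26×10^4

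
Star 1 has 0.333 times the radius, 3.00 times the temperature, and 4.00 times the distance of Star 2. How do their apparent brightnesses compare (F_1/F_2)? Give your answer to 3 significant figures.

L_1/L_2 = (R_1/R_2)²(T_1/T_2)⁴ = (0.333)² × (3.00)⁴ = 8.982.
F_1/F_2 = (L_1/L_2)/(d_1/d_2)² = 8.982 / (4.00)² = 0.5614.

0.561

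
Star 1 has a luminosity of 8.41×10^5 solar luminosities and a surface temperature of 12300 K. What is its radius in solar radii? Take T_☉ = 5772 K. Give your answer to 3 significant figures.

202 solar radii

R/R_☉ = √(L/L_☉) / (T/T_☉)² = √(8.41×10^5) / (2.131)²
       = 917.1 / 4.541 = 201.9.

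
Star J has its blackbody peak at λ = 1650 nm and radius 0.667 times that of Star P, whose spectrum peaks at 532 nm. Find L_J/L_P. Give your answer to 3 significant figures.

0.00481

Wien's law gives T ∝ 1/λ_max, so T_J/T_P = λ_P/λ_J = 532/1650 = 0.3224.
Then L ∝ R²T⁴ gives L_J/L_P = (0.667)² × (0.3224)⁴ = 0.4449 × 0.01081 = 0.004808.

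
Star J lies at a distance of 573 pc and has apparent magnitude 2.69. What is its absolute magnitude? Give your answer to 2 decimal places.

-6.10

M = m − 5 log₁₀(d/10 pc) = 2.69 − 5 log₁₀(573/10)
  = 2.69 − 5 × 1.758 = 2.69 − 8.79 = -6.10.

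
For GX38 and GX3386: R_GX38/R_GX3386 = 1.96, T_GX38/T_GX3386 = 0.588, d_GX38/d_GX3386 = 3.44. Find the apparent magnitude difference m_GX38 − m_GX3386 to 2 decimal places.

3.53

L_GX38/L_GX3386 = (1.96)²(0.588)⁴ = 0.4592.
F_GX38/F_GX3386 = (L_GX38/L_GX3386)/(d_GX38/d_GX3386)² = 0.4592/11.83 = 0.03881.
m_GX38 − m_GX3386 = −2.5 log₁₀(0.03881) = 3.53.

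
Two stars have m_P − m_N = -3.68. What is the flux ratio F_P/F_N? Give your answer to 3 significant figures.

F_P/F_N = 10^(−(m_P − m_N)/2.5) = 10^(3.68/2.5) = 10^1.472 = 29.65.

29.6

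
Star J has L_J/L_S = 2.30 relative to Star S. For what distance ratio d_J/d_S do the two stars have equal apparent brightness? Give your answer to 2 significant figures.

Equal flux requires L_J/d_J² = L_S/d_S², so d_J/d_S = √(L_J/L_S)
= √(2.30) = 1.517.

1.5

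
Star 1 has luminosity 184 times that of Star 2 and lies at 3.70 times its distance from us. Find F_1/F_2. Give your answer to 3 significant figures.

F = L/(4πd²), so F_1/F_2 = (L_1/L_2) / (d_1/d_2)²
= 184 / (3.70)² = 184 / 13.69 = 13.44.

13.4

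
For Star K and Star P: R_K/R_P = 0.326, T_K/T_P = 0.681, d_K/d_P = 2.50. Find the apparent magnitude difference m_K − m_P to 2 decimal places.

L_K/L_P = (0.326)²(0.681)⁴ = 0.02286.
F_K/F_P = (L_K/L_P)/(d_K/d_P)² = 0.02286/6.250 = 0.003657.
m_K − m_P = −2.5 log₁₀(0.003657) = 6.09.

6.09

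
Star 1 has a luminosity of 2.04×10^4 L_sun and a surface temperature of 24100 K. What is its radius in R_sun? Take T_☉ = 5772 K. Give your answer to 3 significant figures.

R/R_☉ = √(L/L_☉) / (T/T_☉)² = √(2.04×10^4) / (4.175)²
       = 142.8 / 17.43 = 8.193.

8.19 R_sun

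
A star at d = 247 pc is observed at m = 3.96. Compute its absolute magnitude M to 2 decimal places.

-3.00

M = m − 5 log₁₀(d/10 pc) = 3.96 − 5 log₁₀(247/10)
  = 3.96 − 5 × 1.393 = 3.96 − 6.96 = -3.00.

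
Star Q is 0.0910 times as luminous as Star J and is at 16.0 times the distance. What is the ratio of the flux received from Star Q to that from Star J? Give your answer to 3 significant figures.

3.55×10^-4

F = L/(4πd²), so F_Q/F_J = (L_Q/L_J) / (d_Q/d_J)²
= 0.0910 / (16.0)² = 0.0910 / 256.0 = 3.555×10^-4.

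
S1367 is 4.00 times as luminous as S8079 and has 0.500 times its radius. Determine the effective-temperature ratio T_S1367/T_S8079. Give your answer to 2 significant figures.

L ∝ R²T⁴ gives T ∝ (L/R²)^(1/4), so
T_S1367/T_S8079 = (4.00 / 0.500²)^(1/4) = (16.00)^(1/4) = 2.000.

2.0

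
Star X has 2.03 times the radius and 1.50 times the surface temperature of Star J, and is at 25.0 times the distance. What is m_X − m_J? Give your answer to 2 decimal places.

3.69

L_X/L_J = (2.03)²(1.50)⁴ = 20.86.
F_X/F_J = (L_X/L_J)/(d_X/d_J)² = 20.86/625.0 = 0.03338.
m_X − m_J = −2.5 log₁₀(0.03338) = 3.69.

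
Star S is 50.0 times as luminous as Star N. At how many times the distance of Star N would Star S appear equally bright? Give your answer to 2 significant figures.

Equal flux requires L_S/d_S² = L_N/d_N², so d_S/d_N = √(L_S/L_N)
= √(50.0) = 7.071.

7.1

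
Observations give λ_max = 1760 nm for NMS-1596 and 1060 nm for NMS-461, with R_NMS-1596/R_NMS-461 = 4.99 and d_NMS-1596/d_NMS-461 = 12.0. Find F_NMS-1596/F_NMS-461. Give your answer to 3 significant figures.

0.0228

Wien's law: T_NMS-1596/T_NMS-461 = λ_NMS-461/λ_NMS-1596 = 1060/1760 = 0.6023.
L_NMS-1596/L_NMS-461 = (R_NMS-1596/R_NMS-461)²(T_NMS-1596/T_NMS-461)⁴ = (4.99)²(0.6023)⁴ = 3.276.
F_NMS-1596/F_NMS-461 = (L_NMS-1596/L_NMS-461)/(d_NMS-1596/d_NMS-461)² = 3.276/(12.0)² = 0.02275.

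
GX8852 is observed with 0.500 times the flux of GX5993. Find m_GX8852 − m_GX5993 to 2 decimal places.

0.75

m_GX8852 − m_GX5993 = −2.5 log₁₀(F_GX8852/F_GX5993) = −2.5 log₁₀(0.500) = −2.5 × (-0.301) = 0.753.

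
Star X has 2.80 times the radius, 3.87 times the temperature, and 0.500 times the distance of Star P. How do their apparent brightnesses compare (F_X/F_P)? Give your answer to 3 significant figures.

L_X/L_P = (R_X/R_P)²(T_X/T_P)⁴ = (2.80)² × (3.87)⁴ = 1759.
F_X/F_P = (L_X/L_P)/(d_X/d_P)² = 1759 / (0.500)² = 7034.

7.03×10^3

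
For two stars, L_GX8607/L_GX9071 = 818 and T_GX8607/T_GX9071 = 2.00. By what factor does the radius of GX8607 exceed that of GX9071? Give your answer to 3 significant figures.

7.15

L ∝ R²T⁴ gives R ∝ √L / T², so
R_GX8607/R_GX9071 = √(818) / (2.00)² = 28.60 / 4.000 = 7.150.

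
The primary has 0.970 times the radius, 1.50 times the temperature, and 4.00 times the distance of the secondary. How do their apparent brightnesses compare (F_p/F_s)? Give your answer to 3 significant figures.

L_p/L_s = (R_p/R_s)²(T_p/T_s)⁴ = (0.970)² × (1.50)⁴ = 4.763.
F_p/F_s = (L_p/L_s)/(d_p/d_s)² = 4.763 / (4.00)² = 0.2977.

0.298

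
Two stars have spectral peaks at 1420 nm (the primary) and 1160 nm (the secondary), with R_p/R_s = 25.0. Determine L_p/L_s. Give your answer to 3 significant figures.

Wien's law gives T ∝ 1/λ_max, so T_p/T_s = λ_s/λ_p = 1160/1420 = 0.8169.
Then L ∝ R²T⁴ gives L_p/L_s = (25.0)² × (0.8169)⁴ = 625.0 × 0.4453 = 278.3.

278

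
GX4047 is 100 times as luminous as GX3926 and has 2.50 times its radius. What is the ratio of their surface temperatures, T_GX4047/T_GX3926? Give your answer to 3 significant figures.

L ∝ R²T⁴ gives T ∝ (L/R²)^(1/4), so
T_GX4047/T_GX3926 = (100 / 2.50²)^(1/4) = (16.00)^(1/4) = 2.000.

2.00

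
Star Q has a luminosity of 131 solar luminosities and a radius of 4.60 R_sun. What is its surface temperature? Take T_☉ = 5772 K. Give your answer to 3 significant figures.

9.10×10^3 K

T/T_☉ = (L/L_☉)^(1/4) / (R/R_☉)^(1/2)
T = 5772 × (131)^(1/4) / √(4.60) = 5772 × 3.383 / 2.145 = 9105 K.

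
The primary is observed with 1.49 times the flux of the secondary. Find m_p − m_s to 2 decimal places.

m_p − m_s = −2.5 log₁₀(F_p/F_s) = −2.5 log₁₀(1.49) = −2.5 × (0.173) = -0.433.

-0.43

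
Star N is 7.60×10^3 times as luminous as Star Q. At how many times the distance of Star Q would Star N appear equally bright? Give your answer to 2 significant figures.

Equal flux requires L_N/d_N² = L_Q/d_Q², so d_N/d_Q = √(L_N/L_Q)
= √(7.60×10^3) = 87.18.

87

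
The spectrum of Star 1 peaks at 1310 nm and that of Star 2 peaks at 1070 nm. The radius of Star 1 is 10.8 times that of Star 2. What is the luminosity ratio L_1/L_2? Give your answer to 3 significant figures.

51.9

Wien's law gives T ∝ 1/λ_max, so T_1/T_2 = λ_2/λ_1 = 1070/1310 = 0.8168.
Then L ∝ R²T⁴ gives L_1/L_2 = (10.8)² × (0.8168)⁴ = 116.6 × 0.4451 = 51.92.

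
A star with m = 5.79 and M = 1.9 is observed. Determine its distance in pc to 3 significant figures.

60.0 pc

m − M = 5 log₁₀(d/10 pc)
5.79 − (1.9) = 3.89 = 5 log₁₀(d/10)
d = 10 × 10^(3.89/5) = 10 × 10^0.778 = 59.98 pc.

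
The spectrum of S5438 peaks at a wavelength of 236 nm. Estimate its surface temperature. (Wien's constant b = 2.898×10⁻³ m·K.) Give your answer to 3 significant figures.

T = b/λ_max = 2.898×10⁻³ / (236×10⁻⁹) = 1.228×10^4 K.

1.23×10^4 K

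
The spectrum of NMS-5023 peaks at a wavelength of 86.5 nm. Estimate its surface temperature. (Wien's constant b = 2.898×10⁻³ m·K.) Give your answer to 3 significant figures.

T = b/λ_max = 2.898×10⁻³ / (86.5×10⁻⁹) = 3.350×10^4 K.

3.35×10^4 K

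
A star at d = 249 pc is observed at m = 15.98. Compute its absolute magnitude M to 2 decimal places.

M = m − 5 log₁₀(d/10 pc) = 15.98 − 5 log₁₀(249/10)
  = 15.98 − 5 × 1.396 = 15.98 − 6.98 = 9.00.

9.00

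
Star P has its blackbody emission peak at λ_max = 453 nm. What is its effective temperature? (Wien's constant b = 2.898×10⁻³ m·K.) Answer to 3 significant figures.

6.40×10^3 K

T = b/λ_max = 2.898×10⁻³ / (453×10⁻⁹) = 6397 K.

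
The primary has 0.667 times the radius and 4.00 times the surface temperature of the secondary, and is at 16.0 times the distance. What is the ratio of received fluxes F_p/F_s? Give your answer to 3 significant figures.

L_p/L_s = (R_p/R_s)²(T_p/T_s)⁴ = (0.667)² × (4.00)⁴ = 113.9.
F_p/F_s = (L_p/L_s)/(d_p/d_s)² = 113.9 / (16.0)² = 0.4449.

0.445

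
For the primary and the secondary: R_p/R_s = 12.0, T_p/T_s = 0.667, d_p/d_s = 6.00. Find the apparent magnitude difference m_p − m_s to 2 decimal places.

L_p/L_s = (12.0)²(0.667)⁴ = 28.50.
F_p/F_s = (L_p/L_s)/(d_p/d_s)² = 28.50/36.00 = 0.7917.
m_p − m_s = −2.5 log₁₀(0.7917) = 0.25.

0.25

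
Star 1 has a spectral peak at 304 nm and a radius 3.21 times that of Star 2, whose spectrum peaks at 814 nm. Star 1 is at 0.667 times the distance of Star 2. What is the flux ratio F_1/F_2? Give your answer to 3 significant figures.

Wien's law: T_1/T_2 = λ_2/λ_1 = 814/304 = 2.678.
L_1/L_2 = (R_1/R_2)²(T_1/T_2)⁴ = (3.21)²(2.678)⁴ = 529.7.
F_1/F_2 = (L_1/L_2)/(d_1/d_2)² = 529.7/(0.667)² = 1191.

1.19×10^3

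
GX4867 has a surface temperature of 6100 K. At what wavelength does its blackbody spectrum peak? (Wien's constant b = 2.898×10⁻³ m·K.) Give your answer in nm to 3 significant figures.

475 nm

λ_max = b/T = 2.898×10⁻³ / 6100 = 4.75×10^-7 m = 475.1 nm.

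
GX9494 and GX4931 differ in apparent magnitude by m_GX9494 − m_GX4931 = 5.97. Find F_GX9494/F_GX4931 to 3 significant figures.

0.00409

F_GX9494/F_GX4931 = 10^(−(m_GX9494 − m_GX4931)/2.5) = 10^(-5.97/2.5) = 10^-2.388 = 0.004093.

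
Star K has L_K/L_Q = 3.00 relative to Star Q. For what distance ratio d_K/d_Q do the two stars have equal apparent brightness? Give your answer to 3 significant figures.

1.73

Equal flux requires L_K/d_K² = L_Q/d_Q², so d_K/d_Q = √(L_K/L_Q)
= √(3.00) = 1.732.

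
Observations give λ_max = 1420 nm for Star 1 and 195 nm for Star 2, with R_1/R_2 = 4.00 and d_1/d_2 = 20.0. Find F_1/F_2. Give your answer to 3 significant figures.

1.42×10^-5

Wien's law: T_1/T_2 = λ_2/λ_1 = 195/1420 = 0.1373.
L_1/L_2 = (R_1/R_2)²(T_1/T_2)⁴ = (4.00)²(0.1373)⁴ = 0.005690.
F_1/F_2 = (L_1/L_2)/(d_1/d_2)² = 0.005690/(20.0)² = 1.422×10^-5.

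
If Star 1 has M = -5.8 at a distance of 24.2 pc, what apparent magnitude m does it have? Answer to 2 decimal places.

-3.88

m = M + 5 log₁₀(d/10 pc) = -5.8 + 5 log₁₀(24.2/10)
  = -5.8 + 5 × 0.384 = -5.8 + 1.92 = -3.88.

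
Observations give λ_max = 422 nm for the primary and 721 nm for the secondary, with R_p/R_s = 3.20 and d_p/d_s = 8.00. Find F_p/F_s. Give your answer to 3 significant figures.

Wien's law: T_p/T_s = λ_s/λ_p = 721/422 = 1.709.
L_p/L_s = (R_p/R_s)²(T_p/T_s)⁴ = (3.20)²(1.709)⁴ = 87.26.
F_p/F_s = (L_p/L_s)/(d_p/d_s)² = 87.26/(8.00)² = 1.363.

1.36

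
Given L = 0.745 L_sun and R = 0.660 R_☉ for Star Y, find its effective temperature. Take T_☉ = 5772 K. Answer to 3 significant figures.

T/T_☉ = (L/L_☉)^(1/4) / (R/R_☉)^(1/2)
T = 5772 × (0.745)^(1/4) / √(0.660) = 5772 × 0.9290 / 0.8124 = 6601 K.

6.60×10^3 K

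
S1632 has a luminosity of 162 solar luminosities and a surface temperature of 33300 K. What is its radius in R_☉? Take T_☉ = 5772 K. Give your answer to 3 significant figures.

0.382 R_☉

R/R_☉ = √(L/L_☉) / (T/T_☉)² = √(162) / (5.769)²
       = 12.73 / 33.28 = 0.3824.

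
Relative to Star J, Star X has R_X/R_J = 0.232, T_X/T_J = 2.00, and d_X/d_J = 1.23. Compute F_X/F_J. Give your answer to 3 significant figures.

0.569

L_X/L_J = (R_X/R_J)²(T_X/T_J)⁴ = (0.232)² × (2.00)⁴ = 0.8612.
F_X/F_J = (L_X/L_J)/(d_X/d_J)² = 0.8612 / (1.23)² = 0.5692.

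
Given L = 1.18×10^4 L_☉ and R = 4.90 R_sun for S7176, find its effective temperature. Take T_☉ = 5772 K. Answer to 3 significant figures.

T/T_☉ = (L/L_☉)^(1/4) / (R/R_☉)^(1/2)
T = 5772 × (1.18×10^4)^(1/4) / √(4.90) = 5772 × 10.42 / 2.214 = 2.718×10^4 K.

2.72×10^4 K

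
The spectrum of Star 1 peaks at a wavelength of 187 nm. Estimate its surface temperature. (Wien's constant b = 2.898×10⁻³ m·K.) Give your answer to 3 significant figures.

1.55×10^4 K

T = b/λ_max = 2.898×10⁻³ / (187×10⁻⁹) = 1.550×10^4 K.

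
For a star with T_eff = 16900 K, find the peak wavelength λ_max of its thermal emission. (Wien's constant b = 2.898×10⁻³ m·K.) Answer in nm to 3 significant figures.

171 nm

λ_max = b/T = 2.898×10⁻³ / 16900 = 1.71×10^-7 m = 171.5 nm.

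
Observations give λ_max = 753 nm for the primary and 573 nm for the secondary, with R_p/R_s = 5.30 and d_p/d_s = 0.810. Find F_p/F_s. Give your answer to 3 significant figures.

14.4

Wien's law: T_p/T_s = λ_s/λ_p = 573/753 = 0.7610.
L_p/L_s = (R_p/R_s)²(T_p/T_s)⁴ = (5.30)²(0.7610)⁴ = 9.419.
F_p/F_s = (L_p/L_s)/(d_p/d_s)² = 9.419/(0.810)² = 14.36.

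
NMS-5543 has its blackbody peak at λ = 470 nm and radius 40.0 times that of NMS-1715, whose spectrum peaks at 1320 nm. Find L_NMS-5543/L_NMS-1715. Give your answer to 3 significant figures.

Wien's law gives T ∝ 1/λ_max, so T_NMS-5543/T_NMS-1715 = λ_NMS-1715/λ_NMS-5543 = 1320/470 = 2.809.
Then L ∝ R²T⁴ gives L_NMS-5543/L_NMS-1715 = (40.0)² × (2.809)⁴ = 1600 × 62.22 = 9.955×10^4.

9.95×10^4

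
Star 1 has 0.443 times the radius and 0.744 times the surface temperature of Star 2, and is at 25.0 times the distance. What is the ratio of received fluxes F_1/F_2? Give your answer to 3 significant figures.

L_1/L_2 = (R_1/R_2)²(T_1/T_2)⁴ = (0.443)² × (0.744)⁴ = 0.06013.
F_1/F_2 = (L_1/L_2)/(d_1/d_2)² = 0.06013 / (25.0)² = 9.621×10^-5.

9.62×10^-5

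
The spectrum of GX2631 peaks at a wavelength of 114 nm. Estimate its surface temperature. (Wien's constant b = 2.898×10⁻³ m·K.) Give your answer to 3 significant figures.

T = b/λ_max = 2.898×10⁻³ / (114×10⁻⁹) = 2.542×10^4 K.

2.54×10^4 K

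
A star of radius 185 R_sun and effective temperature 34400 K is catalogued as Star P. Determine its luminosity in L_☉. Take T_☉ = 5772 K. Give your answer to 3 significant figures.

4.32×10^7 L_☉

L/L_☉ = (R/R_☉)² (T/T_☉)⁴ = (185)² × (34400/5772)⁴
       = 3.422×10^4 × (5.960)⁴ = 3.422×10^4 × 1262 = 4.318×10^7.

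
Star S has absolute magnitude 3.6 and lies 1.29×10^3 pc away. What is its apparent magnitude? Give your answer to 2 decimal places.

m = M + 5 log₁₀(d/10 pc) = 3.6 + 5 log₁₀(1.29×10^3/10)
  = 3.6 + 5 × 2.111 = 3.6 + 10.55 = 14.15.

14.15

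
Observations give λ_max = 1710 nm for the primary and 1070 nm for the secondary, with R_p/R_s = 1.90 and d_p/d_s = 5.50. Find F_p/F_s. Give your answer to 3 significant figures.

Wien's law: T_p/T_s = λ_s/λ_p = 1070/1710 = 0.6257.
L_p/L_s = (R_p/R_s)²(T_p/T_s)⁴ = (1.90)²(0.6257)⁴ = 0.5534.
F_p/F_s = (L_p/L_s)/(d_p/d_s)² = 0.5534/(5.50)² = 0.01830.

0.0183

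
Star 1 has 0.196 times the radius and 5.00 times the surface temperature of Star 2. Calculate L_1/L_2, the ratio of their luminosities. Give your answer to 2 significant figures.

24

From the Stefan–Boltzmann law, L ∝ R²T⁴, so
L_1/L_2 = (R_1/R_2)² (T_1/T_2)⁴ = (0.196)² × (5.00)⁴ = 0.03842 × 625.0 = 24.01.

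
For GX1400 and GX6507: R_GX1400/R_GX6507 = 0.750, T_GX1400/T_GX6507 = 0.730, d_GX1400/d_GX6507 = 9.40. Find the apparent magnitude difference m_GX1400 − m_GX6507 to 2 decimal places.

6.86

L_GX1400/L_GX6507 = (0.750)²(0.730)⁴ = 0.1597.
F_GX1400/F_GX6507 = (L_GX1400/L_GX6507)/(d_GX1400/d_GX6507)² = 0.1597/88.36 = 0.001808.
m_GX1400 − m_GX6507 = −2.5 log₁₀(0.001808) = 6.86.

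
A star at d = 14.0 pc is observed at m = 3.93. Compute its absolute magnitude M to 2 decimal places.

3.20

M = m − 5 log₁₀(d/10 pc) = 3.93 − 5 log₁₀(14.0/10)
  = 3.93 − 5 × 0.146 = 3.93 − 0.73 = 3.20.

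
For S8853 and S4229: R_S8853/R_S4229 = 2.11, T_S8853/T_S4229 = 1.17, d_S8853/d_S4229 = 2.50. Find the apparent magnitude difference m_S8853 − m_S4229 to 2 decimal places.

L_S8853/L_S4229 = (2.11)²(1.17)⁴ = 8.343.
F_S8853/F_S4229 = (L_S8853/L_S4229)/(d_S8853/d_S4229)² = 8.343/6.250 = 1.335.
m_S8853 − m_S4229 = −2.5 log₁₀(1.335) = -0.31.

-0.31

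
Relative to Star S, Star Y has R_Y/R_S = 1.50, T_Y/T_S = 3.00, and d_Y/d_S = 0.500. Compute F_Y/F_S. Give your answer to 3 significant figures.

729

L_Y/L_S = (R_Y/R_S)²(T_Y/T_S)⁴ = (1.50)² × (3.00)⁴ = 182.2.
F_Y/F_S = (L_Y/L_S)/(d_Y/d_S)² = 182.2 / (0.500)² = 729.0.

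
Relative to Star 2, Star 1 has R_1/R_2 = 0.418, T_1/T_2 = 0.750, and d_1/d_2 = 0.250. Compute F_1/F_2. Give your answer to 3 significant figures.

L_1/L_2 = (R_1/R_2)²(T_1/T_2)⁴ = (0.418)² × (0.750)⁴ = 0.05528.
F_1/F_2 = (L_1/L_2)/(d_1/d_2)² = 0.05528 / (0.250)² = 0.8845.

0.885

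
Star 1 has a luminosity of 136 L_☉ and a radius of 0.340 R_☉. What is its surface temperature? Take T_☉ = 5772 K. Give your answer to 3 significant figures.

3.38×10^4 K

T/T_☉ = (L/L_☉)^(1/4) / (R/R_☉)^(1/2)
T = 5772 × (136)^(1/4) / √(0.340) = 5772 × 3.415 / 0.5831 = 3.380×10^4 K.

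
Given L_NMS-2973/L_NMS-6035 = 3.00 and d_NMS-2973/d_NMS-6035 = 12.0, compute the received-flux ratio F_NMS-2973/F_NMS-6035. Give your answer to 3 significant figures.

0.0208

F = L/(4πd²), so F_NMS-2973/F_NMS-6035 = (L_NMS-2973/L_NMS-6035) / (d_NMS-2973/d_NMS-6035)²
= 3.00 / (12.0)² = 3.00 / 144.0 = 0.02083.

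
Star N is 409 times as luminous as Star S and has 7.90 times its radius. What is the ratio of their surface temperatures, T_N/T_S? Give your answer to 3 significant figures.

1.60

L ∝ R²T⁴ gives T ∝ (L/R²)^(1/4), so
T_N/T_S = (409 / 7.90²)^(1/4) = (6.553)^(1/4) = 1.600.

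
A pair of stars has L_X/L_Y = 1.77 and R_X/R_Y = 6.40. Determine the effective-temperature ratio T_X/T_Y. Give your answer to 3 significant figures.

0.456

L ∝ R²T⁴ gives T ∝ (L/R²)^(1/4), so
T_X/T_Y = (1.77 / 6.40²)^(1/4) = (0.04321)^(1/4) = 0.4559.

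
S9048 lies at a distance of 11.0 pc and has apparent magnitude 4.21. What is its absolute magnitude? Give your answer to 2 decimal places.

4.00

M = m − 5 log₁₀(d/10 pc) = 4.21 − 5 log₁₀(11.0/10)
  = 4.21 − 5 × 0.041 = 4.21 − 0.21 = 4.00.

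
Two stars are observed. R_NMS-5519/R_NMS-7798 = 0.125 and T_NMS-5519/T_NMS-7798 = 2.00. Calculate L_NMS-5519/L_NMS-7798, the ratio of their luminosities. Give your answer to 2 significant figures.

0.25

From the Stefan–Boltzmann law, L ∝ R²T⁴, so
L_NMS-5519/L_NMS-7798 = (R_NMS-5519/R_NMS-7798)² (T_NMS-5519/T_NMS-7798)⁴ = (0.125)² × (2.00)⁴ = 0.01562 × 16.00 = 0.2500.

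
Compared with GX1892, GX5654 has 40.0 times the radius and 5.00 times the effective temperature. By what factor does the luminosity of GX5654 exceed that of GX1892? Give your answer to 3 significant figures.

From the Stefan–Boltzmann law, L ∝ R²T⁴, so
L_GX5654/L_GX1892 = (R_GX5654/R_GX1892)² (T_GX5654/T_GX1892)⁴ = (40.0)² × (5.00)⁴ = 1600 × 625.0 = 1.000×10^6.

1.00×10^6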